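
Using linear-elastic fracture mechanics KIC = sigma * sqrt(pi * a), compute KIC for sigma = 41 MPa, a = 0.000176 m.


Fracture toughness: KIC = sigma * sqrt(pi * a)
  pi * a = pi * 0.000176 = 0.00055292
  sqrt(pi * a) = 0.023514
  KIC = 41 * 0.023514 = 0.964 MPa*sqrt(m)

0.964 MPa*sqrt(m)


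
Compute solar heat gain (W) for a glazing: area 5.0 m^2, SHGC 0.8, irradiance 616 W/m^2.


Solar heat gain: Q = Area * SHGC * Irradiance
  Q = 5.0 * 0.8 * 616 = 2464 W

2464 W


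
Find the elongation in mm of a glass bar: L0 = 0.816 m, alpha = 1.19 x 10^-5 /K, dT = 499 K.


Thermal expansion formula: dL = alpha * L0 * dT
  dL = (1.19 x 10^-5) * 0.816 * 499 = 0.00484549 m
Convert to mm: 0.00484549 * 1000 = 4.8455 mm

4.8455 mm


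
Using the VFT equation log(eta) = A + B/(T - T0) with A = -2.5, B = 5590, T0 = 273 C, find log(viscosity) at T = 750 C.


VFT equation: log(eta) = A + B / (T - T0)
  T - T0 = 750 - 273 = 477
  B / (T - T0) = 5590 / 477 = 11.719
  log(eta) = -2.5 + 11.719 = 9.219

9.219


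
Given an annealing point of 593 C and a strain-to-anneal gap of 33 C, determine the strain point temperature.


Strain point = annealing point - difference:
  T_strain = 593 - 33 = 560 C

560 C


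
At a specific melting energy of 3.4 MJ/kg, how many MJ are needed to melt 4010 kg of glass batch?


Total energy = mass * specific energy
  E = 4010 * 3.4 = 13634 MJ

13634 MJ


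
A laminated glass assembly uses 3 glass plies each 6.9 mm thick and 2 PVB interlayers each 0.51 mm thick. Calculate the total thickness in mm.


Total thickness = glass contribution + PVB contribution
  Glass: 3 * 6.9 = 20.7 mm
  PVB: 2 * 0.51 = 1.02 mm
  Total = 20.7 + 1.02 = 21.72 mm

21.72 mm


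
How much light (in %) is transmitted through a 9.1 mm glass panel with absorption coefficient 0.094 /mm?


Beer-Lambert law: T = exp(-alpha * thickness)
  exponent = -0.094 * 9.1 = -0.8554
  T = exp(-0.8554) = 0.4251
  Percentage = 0.4251 * 100 = 42.51%

42.51%


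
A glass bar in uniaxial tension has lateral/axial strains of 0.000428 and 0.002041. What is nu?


Poisson's ratio: nu = lateral strain / axial strain
  nu = 0.000428 / 0.002041 = 0.2097

0.2097


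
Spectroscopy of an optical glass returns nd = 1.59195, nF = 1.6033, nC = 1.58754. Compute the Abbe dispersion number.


Abbe number formula: Vd = (nd - 1) / (nF - nC)
  nd - 1 = 1.59195 - 1 = 0.59195
  nF - nC = 1.6033 - 1.58754 = 0.01576
  Vd = 0.59195 / 0.01576 = 37.56

37.56


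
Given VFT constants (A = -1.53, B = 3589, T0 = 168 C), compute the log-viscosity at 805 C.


VFT equation: log(eta) = A + B / (T - T0)
  T - T0 = 805 - 168 = 637
  B / (T - T0) = 3589 / 637 = 5.634
  log(eta) = -1.53 + 5.634 = 4.104

4.104


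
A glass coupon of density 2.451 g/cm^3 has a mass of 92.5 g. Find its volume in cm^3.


Rearrange rho = m / V:
  V = m / rho
  V = 92.5 / 2.451 = 37.74 cm^3

37.74 cm^3


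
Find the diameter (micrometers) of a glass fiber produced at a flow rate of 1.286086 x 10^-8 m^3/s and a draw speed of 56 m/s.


Cross-sectional area from continuity:
  A = Q / v = 1.286086 x 10^-8 / 56 = 2.296582 x 10^-10 m^2
Diameter from circular cross-section:
  d = sqrt(4A / pi) * 10^6 (m -> um)
  d = sqrt(4 * 2.296582 x 10^-10 / pi) * 10^6 = 17.1 um

17.1 um


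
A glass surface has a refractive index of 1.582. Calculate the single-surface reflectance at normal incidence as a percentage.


Fresnel reflectance at normal incidence:
  R = ((n - 1)/(n + 1))^2
  (n - 1)/(n + 1) = (1.582 - 1)/(1.582 + 1) = 0.225407
  R = 0.225407^2 = 0.0508083
  R(%) = 0.0508083 * 100 = 5.081%

5.081%


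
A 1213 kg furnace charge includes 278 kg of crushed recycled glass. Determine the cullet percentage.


Cullet ratio = (cullet mass / total batch mass) * 100
  Ratio = 278 / 1213 * 100 = 22.92%

22.92%


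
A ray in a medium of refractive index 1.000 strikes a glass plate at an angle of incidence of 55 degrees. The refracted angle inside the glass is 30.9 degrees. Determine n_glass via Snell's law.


Apply Snell's law: n1 * sin(theta1) = n2 * sin(theta2)
  n2 = n1 * sin(theta1) / sin(theta2)
  sin(55) = 0.819152
  sin(30.9) = 0.513541
  n2 = 1.000 * 0.819152 / 0.513541 = 1.5951

1.5951


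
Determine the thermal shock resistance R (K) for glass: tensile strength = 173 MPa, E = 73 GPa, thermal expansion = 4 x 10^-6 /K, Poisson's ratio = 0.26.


Thermal shock resistance: R = sigma * (1 - nu) / (E * alpha)
  Numerator = 173 * (1 - 0.26) = 128.02
  Denominator = 73 * 1000 * (4 x 10^-6) = 0.292
  R = 128.02 / 0.292 = 438.4 K

438.4 K


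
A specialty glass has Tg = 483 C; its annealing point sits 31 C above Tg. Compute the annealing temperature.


The annealing temperature is Tg plus the offset:
  T_anneal = 483 + 31 = 514 C

514 C


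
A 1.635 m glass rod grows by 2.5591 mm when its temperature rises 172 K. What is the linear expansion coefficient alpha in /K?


Rearrange dL = alpha * L0 * dT for alpha:
  alpha = dL / (L0 * dT)
  alpha = (2.5591 / 1000) / (1.635 * 172) = 0.0000091 /K = 9.1 x 10^-6 /K

9.1 x 10^-6 /K


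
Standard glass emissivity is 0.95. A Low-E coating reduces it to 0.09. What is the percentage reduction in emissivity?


Percentage reduction = (1 - coated/uncoated) * 100
  Ratio = 0.09 / 0.95 = 0.0947
  Reduction = (1 - 0.0947) * 100 = 90.5%

90.5%


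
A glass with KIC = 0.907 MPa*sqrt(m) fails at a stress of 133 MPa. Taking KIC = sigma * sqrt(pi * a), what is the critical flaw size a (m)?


Rearrange KIC = sigma * sqrt(pi * a):
  sqrt(pi * a) = KIC / sigma
  sqrt(pi * a) = 0.907 / 133 = 0.00682
  a = (KIC / sigma)^2 / pi
  a = 0.00682^2 / pi = 0.0000148 m

0.0000148 m


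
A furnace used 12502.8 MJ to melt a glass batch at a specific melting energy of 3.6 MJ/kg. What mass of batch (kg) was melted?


Rearrange E = m * s for m:
  m = E / s
  m = 12502.8 / 3.6 = 3473.0 kg

3473.0 kg


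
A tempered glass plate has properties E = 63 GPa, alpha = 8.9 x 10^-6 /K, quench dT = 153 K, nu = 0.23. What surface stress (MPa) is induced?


Tempering stress: sigma = E * alpha * dT / (1 - nu)
  E (MPa) = 63 * 1000 = 63000
  Numerator = 63000 * (8.9 x 10^-6) * 153 = 85.7871
  Denominator = 1 - 0.23 = 0.77
  sigma = 85.7871 / 0.77 = 111.4 MPa

111.4 MPa


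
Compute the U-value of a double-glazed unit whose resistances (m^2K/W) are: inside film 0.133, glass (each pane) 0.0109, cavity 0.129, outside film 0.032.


Total thermal resistance (series):
  R_total = R_in + R_glass + R_air + R_glass + R_out
  R_total = 0.133 + 0.0109 + 0.129 + 0.0109 + 0.032 = 0.3158 m^2K/W
U-value = 1 / R_total = 1 / 0.3158 = 3.167 W/m^2K

3.167 W/m^2K


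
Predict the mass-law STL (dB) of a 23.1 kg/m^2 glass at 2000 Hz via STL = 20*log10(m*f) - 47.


Mass law: STL = 20 * log10(m * f) - 47
  m * f = 23.1 * 2000 = 46200
  log10(46200) = 4.66464
  STL = 20 * 4.66464 - 47 = 93.2928 - 47 = 46.3 dB

46.3 dB


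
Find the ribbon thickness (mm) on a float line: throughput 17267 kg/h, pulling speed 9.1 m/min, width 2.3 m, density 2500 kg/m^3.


Ribbon cross-section from mass balance:
  Volume rate = throughput / density = 17267 / 2500 = 6.9068 m^3/h
  thickness = volume rate / (speed * 60 * width), i.e.
  thickness = throughput / (60 * speed * width * density) * 1000
  thickness = 17267 / (60 * 9.1 * 2.3 * 2500) * 1000 = 5.5 mm

5.5 mm


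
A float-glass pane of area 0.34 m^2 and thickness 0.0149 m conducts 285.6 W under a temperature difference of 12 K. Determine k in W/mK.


Fourier's law rearranged: k = Q * t / (A * dT)
  Numerator = 285.6 * 0.0149 = 4.25544
  Denominator = 0.34 * 12 = 4.08
  k = 4.25544 / 4.08 = 1.043 W/mK

1.043 W/mK


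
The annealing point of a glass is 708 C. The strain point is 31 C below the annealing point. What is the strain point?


Strain point = annealing point - difference:
  T_strain = 708 - 31 = 677 C

677 C


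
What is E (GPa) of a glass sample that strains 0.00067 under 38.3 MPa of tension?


Young's modulus: E = stress / strain
  E = 38.3 MPa / 0.00067 = 57164.18 MPa
Convert to GPa: 57164.18 / 1000 = 57.16 GPa

57.16 GPa


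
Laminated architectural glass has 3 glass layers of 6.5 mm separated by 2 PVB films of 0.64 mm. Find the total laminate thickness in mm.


Total thickness = glass contribution + PVB contribution
  Glass: 3 * 6.5 = 19.5 mm
  PVB: 2 * 0.64 = 1.28 mm
  Total = 19.5 + 1.28 = 20.78 mm

20.78 mm


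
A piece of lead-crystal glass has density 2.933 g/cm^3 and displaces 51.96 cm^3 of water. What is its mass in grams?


Rearrange rho = m / V:
  m = rho * V
  m = 2.933 * 51.96 = 152.399 g

152.399 g


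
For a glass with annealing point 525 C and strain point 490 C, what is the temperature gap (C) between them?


Gap = T_anneal - T_strain:
  gap = 525 - 490 = 35 C

35 C


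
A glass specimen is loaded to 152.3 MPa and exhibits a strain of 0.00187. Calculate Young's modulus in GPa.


Young's modulus: E = stress / strain
  E = 152.3 MPa / 0.00187 = 81443.85 MPa
Convert to GPa: 81443.85 / 1000 = 81.44 GPa

81.44 GPa


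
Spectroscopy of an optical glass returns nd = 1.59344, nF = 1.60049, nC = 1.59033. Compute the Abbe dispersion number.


Abbe number formula: Vd = (nd - 1) / (nF - nC)
  nd - 1 = 1.59344 - 1 = 0.59344
  nF - nC = 1.60049 - 1.59033 = 0.01016
  Vd = 0.59344 / 0.01016 = 58.41

58.41


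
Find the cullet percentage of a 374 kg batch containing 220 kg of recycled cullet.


Cullet ratio = (cullet mass / total batch mass) * 100
  Ratio = 220 / 374 * 100 = 58.82%

58.82%


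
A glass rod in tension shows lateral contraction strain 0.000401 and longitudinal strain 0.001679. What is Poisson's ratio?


Poisson's ratio: nu = lateral strain / axial strain
  nu = 0.000401 / 0.001679 = 0.2388

0.2388


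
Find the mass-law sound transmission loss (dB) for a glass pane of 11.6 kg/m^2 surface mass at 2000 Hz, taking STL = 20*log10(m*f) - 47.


Mass law: STL = 20 * log10(m * f) - 47
  m * f = 11.6 * 2000 = 23200
  log10(23200) = 4.36549
  STL = 20 * 4.36549 - 47 = 87.3098 - 47 = 40.3 dB

40.3 dB


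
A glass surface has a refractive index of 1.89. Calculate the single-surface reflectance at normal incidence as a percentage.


Fresnel reflectance at normal incidence:
  R = ((n - 1)/(n + 1))^2
  (n - 1)/(n + 1) = (1.89 - 1)/(1.89 + 1) = 0.307958
  R = 0.307958^2 = 0.0948381
  R(%) = 0.0948381 * 100 = 9.484%

9.484%


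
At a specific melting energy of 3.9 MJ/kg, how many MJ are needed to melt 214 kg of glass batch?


Total energy = mass * specific energy
  E = 214 * 3.9 = 834.6 MJ

834.6 MJ


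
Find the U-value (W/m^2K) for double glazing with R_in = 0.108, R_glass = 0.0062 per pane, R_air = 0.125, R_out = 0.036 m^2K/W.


Total thermal resistance (series):
  R_total = R_in + R_glass + R_air + R_glass + R_out
  R_total = 0.108 + 0.0062 + 0.125 + 0.0062 + 0.036 = 0.2814 m^2K/W
U-value = 1 / R_total = 1 / 0.2814 = 3.554 W/m^2K

3.554 W/m^2K


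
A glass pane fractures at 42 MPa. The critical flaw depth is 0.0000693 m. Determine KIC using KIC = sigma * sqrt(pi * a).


Fracture toughness: KIC = sigma * sqrt(pi * a)
  pi * a = pi * 0.0000693 = 0.000217712
  sqrt(pi * a) = 0.014755
  KIC = 42 * 0.014755 = 0.62 MPa*sqrt(m)

0.62 MPa*sqrt(m)


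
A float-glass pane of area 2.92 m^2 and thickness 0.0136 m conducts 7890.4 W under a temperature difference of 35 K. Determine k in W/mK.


Fourier's law rearranged: k = Q * t / (A * dT)
  Numerator = 7890.4 * 0.0136 = 107.30944
  Denominator = 2.92 * 35 = 102.2
  k = 107.30944 / 102.2 = 1.05 W/mK

1.05 W/mK


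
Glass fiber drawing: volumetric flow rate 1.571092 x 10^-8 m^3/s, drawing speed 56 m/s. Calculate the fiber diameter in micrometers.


Cross-sectional area from continuity:
  A = Q / v = 1.571092 x 10^-8 / 56 = 2.805521 x 10^-10 m^2
Diameter from circular cross-section:
  d = sqrt(4A / pi) * 10^6 (m -> um)
  d = sqrt(4 * 2.805521 x 10^-10 / pi) * 10^6 = 18.9 um

18.9 um


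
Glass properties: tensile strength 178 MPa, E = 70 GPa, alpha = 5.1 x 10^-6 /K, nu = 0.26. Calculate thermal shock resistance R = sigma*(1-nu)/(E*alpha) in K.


Thermal shock resistance: R = sigma * (1 - nu) / (E * alpha)
  Numerator = 178 * (1 - 0.26) = 131.72
  Denominator = 70 * 1000 * (5.1 x 10^-6) = 0.357
  R = 131.72 / 0.357 = 369.0 K

369.0 K


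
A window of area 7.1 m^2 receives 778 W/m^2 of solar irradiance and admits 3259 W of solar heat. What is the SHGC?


Rearrange Q = Area * SHGC * Irradiance:
  SHGC = Q / (Area * Irradiance)
  SHGC = 3259 / (7.1 * 778) = 0.59

0.59


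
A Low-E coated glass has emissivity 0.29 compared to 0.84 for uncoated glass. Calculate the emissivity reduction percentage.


Percentage reduction = (1 - coated/uncoated) * 100
  Ratio = 0.29 / 0.84 = 0.3452
  Reduction = (1 - 0.3452) * 100 = 65.5%

65.5%


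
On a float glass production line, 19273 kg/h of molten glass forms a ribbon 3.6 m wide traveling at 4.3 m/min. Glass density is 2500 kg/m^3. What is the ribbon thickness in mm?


Ribbon cross-section from mass balance:
  Volume rate = throughput / density = 19273 / 2500 = 7.7092 m^3/h
  thickness = volume rate / (speed * 60 * width), i.e.
  thickness = throughput / (60 * speed * width * density) * 1000
  thickness = 19273 / (60 * 4.3 * 3.6 * 2500) * 1000 = 8.3 mm

8.3 mm


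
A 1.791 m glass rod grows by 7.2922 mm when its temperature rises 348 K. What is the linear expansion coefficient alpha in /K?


Rearrange dL = alpha * L0 * dT for alpha:
  alpha = dL / (L0 * dT)
  alpha = (7.2922 / 1000) / (1.791 * 348) = 0.0000117 /K = 1.17 x 10^-5 /K

1.17 x 10^-5 /K


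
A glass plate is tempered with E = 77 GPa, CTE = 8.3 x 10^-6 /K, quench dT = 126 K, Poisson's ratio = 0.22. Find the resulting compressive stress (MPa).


Tempering stress: sigma = E * alpha * dT / (1 - nu)
  E (MPa) = 77 * 1000 = 77000
  Numerator = 77000 * (8.3 x 10^-6) * 126 = 80.5266
  Denominator = 1 - 0.22 = 0.78
  sigma = 80.5266 / 0.78 = 103.2 MPa

103.2 MPa


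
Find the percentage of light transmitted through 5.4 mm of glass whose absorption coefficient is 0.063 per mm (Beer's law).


Beer-Lambert law: T = exp(-alpha * thickness)
  exponent = -0.063 * 5.4 = -0.3402
  T = exp(-0.3402) = 0.7116
  Percentage = 0.7116 * 100 = 71.16%

71.16%


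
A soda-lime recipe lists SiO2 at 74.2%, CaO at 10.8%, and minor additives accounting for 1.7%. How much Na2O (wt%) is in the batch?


Pieces sum to 100%:
  Na2O = 100 - (SiO2 + CaO + others)
  Na2O = 100 - (74.2 + 10.8 + 1.7) = 13.3%

13.3%


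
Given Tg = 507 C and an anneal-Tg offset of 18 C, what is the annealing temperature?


The annealing temperature is Tg plus the offset:
  T_anneal = 507 + 18 = 525 C

525 C


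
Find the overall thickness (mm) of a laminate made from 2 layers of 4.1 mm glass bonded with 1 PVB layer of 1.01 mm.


Total thickness = glass contribution + PVB contribution
  Glass: 2 * 4.1 = 8.2 mm
  PVB: 1 * 1.01 = 1.01 mm
  Total = 8.2 + 1.01 = 9.21 mm

9.21 mm


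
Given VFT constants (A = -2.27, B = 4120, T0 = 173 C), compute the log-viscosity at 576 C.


VFT equation: log(eta) = A + B / (T - T0)
  T - T0 = 576 - 173 = 403
  B / (T - T0) = 4120 / 403 = 10.223
  log(eta) = -2.27 + 10.223 = 7.953

7.953


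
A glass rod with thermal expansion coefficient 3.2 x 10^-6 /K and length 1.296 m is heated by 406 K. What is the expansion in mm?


Thermal expansion formula: dL = alpha * L0 * dT
  dL = (3.2 x 10^-6) * 1.296 * 406 = 0.00168376 m
Convert to mm: 0.00168376 * 1000 = 1.6838 mm

1.6838 mm


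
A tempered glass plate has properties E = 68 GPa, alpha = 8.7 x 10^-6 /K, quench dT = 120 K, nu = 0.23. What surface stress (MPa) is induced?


Tempering stress: sigma = E * alpha * dT / (1 - nu)
  E (MPa) = 68 * 1000 = 68000
  Numerator = 68000 * (8.7 x 10^-6) * 120 = 70.992
  Denominator = 1 - 0.23 = 0.77
  sigma = 70.992 / 0.77 = 92.2 MPa

92.2 MPa


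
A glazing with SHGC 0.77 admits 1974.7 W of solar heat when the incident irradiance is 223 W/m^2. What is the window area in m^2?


Rearrange Q = Area * SHGC * Irradiance:
  Area = Q / (SHGC * Irradiance)
  Area = 1974.7 / (0.77 * 223) = 11.5 m^2

11.5 m^2


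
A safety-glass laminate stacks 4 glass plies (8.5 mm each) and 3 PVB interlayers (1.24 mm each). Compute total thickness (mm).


Total thickness = glass contribution + PVB contribution
  Glass: 4 * 8.5 = 34.0 mm
  PVB: 3 * 1.24 = 3.72 mm
  Total = 34.0 + 3.72 = 37.72 mm

37.72 mm


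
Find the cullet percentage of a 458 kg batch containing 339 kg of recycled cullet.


Cullet ratio = (cullet mass / total batch mass) * 100
  Ratio = 339 / 458 * 100 = 74.02%

74.02%


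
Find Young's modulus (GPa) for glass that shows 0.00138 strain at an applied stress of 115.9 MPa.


Young's modulus: E = stress / strain
  E = 115.9 MPa / 0.00138 = 83985.51 MPa
Convert to GPa: 83985.51 / 1000 = 83.99 GPa

83.99 GPa


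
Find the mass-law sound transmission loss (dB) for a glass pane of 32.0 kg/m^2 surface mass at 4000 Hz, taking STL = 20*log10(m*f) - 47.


Mass law: STL = 20 * log10(m * f) - 47
  m * f = 32.0 * 4000 = 128000
  log10(128000) = 5.10721
  STL = 20 * 5.10721 - 47 = 102.1442 - 47 = 55.1 dB

55.1 dB


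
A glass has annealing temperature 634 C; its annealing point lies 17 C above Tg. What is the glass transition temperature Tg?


Rearrange T_anneal = Tg + offset for Tg:
  Tg = T_anneal - offset = 634 - 17 = 617 C

617 C


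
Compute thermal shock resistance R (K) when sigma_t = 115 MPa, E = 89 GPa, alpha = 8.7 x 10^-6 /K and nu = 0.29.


Thermal shock resistance: R = sigma * (1 - nu) / (E * alpha)
  Numerator = 115 * (1 - 0.29) = 81.65
  Denominator = 89 * 1000 * (8.7 x 10^-6) = 0.7743
  R = 81.65 / 0.7743 = 105.5 K

105.5 K


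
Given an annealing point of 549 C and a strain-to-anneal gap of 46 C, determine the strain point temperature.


Strain point = annealing point - difference:
  T_strain = 549 - 46 = 503 C

503 C


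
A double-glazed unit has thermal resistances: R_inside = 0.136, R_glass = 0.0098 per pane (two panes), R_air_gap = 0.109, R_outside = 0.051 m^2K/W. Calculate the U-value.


Total thermal resistance (series):
  R_total = R_in + R_glass + R_air + R_glass + R_out
  R_total = 0.136 + 0.0098 + 0.109 + 0.0098 + 0.051 = 0.3156 m^2K/W
U-value = 1 / R_total = 1 / 0.3156 = 3.169 W/m^2K

3.169 W/m^2K


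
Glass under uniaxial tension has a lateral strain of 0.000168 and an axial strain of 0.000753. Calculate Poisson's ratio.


Poisson's ratio: nu = lateral strain / axial strain
  nu = 0.000168 / 0.000753 = 0.2231

0.2231


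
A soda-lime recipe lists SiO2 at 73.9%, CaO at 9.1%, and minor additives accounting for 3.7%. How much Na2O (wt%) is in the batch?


Pieces sum to 100%:
  Na2O = 100 - (SiO2 + CaO + others)
  Na2O = 100 - (73.9 + 9.1 + 3.7) = 13.3%

13.3%


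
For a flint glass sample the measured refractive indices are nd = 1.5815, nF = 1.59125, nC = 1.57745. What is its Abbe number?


Abbe number formula: Vd = (nd - 1) / (nF - nC)
  nd - 1 = 1.5815 - 1 = 0.5815
  nF - nC = 1.59125 - 1.57745 = 0.0138
  Vd = 0.5815 / 0.0138 = 42.14

42.14


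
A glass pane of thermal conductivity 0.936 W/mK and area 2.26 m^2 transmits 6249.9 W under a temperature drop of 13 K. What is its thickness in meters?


Fourier's law: t = k * A * dT / Q
  t = 0.936 * 2.26 * 13 / 6249.9
  t = 27.49968 / 6249.9 = 0.0044 m

0.0044 m


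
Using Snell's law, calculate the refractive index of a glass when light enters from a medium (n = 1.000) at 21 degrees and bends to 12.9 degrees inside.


Apply Snell's law: n1 * sin(theta1) = n2 * sin(theta2)
  n2 = n1 * sin(theta1) / sin(theta2)
  sin(21) = 0.358368
  sin(12.9) = 0.22325
  n2 = 1.000 * 0.358368 / 0.22325 = 1.6052

1.6052


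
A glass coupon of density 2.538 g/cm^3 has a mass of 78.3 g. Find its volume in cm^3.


Rearrange rho = m / V:
  V = m / rho
  V = 78.3 / 2.538 = 30.851 cm^3

30.851 cm^3


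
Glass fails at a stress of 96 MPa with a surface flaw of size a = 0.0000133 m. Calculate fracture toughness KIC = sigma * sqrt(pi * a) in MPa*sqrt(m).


Fracture toughness: KIC = sigma * sqrt(pi * a)
  pi * a = pi * 0.0000133 = 0.000041783
  sqrt(pi * a) = 0.006464
  KIC = 96 * 0.006464 = 0.621 MPa*sqrt(m)

0.621 MPa*sqrt(m)


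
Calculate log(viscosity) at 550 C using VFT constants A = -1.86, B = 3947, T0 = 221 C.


VFT equation: log(eta) = A + B / (T - T0)
  T - T0 = 550 - 221 = 329
  B / (T - T0) = 3947 / 329 = 11.997
  log(eta) = -1.86 + 11.997 = 10.137

10.137


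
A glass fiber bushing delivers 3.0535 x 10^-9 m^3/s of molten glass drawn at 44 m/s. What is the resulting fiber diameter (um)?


Cross-sectional area from continuity:
  A = Q / v = 3.0535 x 10^-9 / 44 = 6.939773 x 10^-11 m^2
Diameter from circular cross-section:
  d = sqrt(4A / pi) * 10^6 (m -> um)
  d = sqrt(4 * 6.939773 x 10^-11 / pi) * 10^6 = 9.4 um

9.4 um


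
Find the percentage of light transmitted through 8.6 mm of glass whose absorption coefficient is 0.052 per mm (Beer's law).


Beer-Lambert law: T = exp(-alpha * thickness)
  exponent = -0.052 * 8.6 = -0.4472
  T = exp(-0.4472) = 0.6394
  Percentage = 0.6394 * 100 = 63.94%

63.94%


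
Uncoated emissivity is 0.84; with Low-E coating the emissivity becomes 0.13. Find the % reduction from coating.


Percentage reduction = (1 - coated/uncoated) * 100
  Ratio = 0.13 / 0.84 = 0.1548
  Reduction = (1 - 0.1548) * 100 = 84.5%

84.5%


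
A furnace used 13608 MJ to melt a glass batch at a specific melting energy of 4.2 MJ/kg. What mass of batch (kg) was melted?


Rearrange E = m * s for m:
  m = E / s
  m = 13608 / 4.2 = 3240.0 kg

3240.0 kg


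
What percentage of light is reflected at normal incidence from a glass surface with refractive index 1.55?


Fresnel reflectance at normal incidence:
  R = ((n - 1)/(n + 1))^2
  (n - 1)/(n + 1) = (1.55 - 1)/(1.55 + 1) = 0.215686
  R = 0.215686^2 = 0.0465205
  R(%) = 0.0465205 * 100 = 4.652%

4.652%


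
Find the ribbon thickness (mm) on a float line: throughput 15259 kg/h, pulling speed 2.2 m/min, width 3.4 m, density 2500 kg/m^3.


Ribbon cross-section from mass balance:
  Volume rate = throughput / density = 15259 / 2500 = 6.1036 m^3/h
  thickness = volume rate / (speed * 60 * width), i.e.
  thickness = throughput / (60 * speed * width * density) * 1000
  thickness = 15259 / (60 * 2.2 * 3.4 * 2500) * 1000 = 13.6 mm

13.6 mm


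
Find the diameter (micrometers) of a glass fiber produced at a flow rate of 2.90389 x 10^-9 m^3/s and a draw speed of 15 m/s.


Cross-sectional area from continuity:
  A = Q / v = 2.90389 x 10^-9 / 15 = 1.935927 x 10^-10 m^2
Diameter from circular cross-section:
  d = sqrt(4A / pi) * 10^6 (m -> um)
  d = sqrt(4 * 1.935927 x 10^-10 / pi) * 10^6 = 15.7 um

15.7 um


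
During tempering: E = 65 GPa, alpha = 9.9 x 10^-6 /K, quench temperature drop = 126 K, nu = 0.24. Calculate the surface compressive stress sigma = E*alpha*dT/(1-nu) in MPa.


Tempering stress: sigma = E * alpha * dT / (1 - nu)
  E (MPa) = 65 * 1000 = 65000
  Numerator = 65000 * (9.9 x 10^-6) * 126 = 81.081
  Denominator = 1 - 0.24 = 0.76
  sigma = 81.081 / 0.76 = 106.7 MPa

106.7 MPa


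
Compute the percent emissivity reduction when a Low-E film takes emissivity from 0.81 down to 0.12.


Percentage reduction = (1 - coated/uncoated) * 100
  Ratio = 0.12 / 0.81 = 0.1481
  Reduction = (1 - 0.1481) * 100 = 85.2%

85.2%


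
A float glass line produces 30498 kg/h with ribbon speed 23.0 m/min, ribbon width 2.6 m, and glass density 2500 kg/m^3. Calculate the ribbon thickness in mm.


Ribbon cross-section from mass balance:
  Volume rate = throughput / density = 30498 / 2500 = 12.1992 m^3/h
  thickness = volume rate / (speed * 60 * width), i.e.
  thickness = throughput / (60 * speed * width * density) * 1000
  thickness = 30498 / (60 * 23.0 * 2.6 * 2500) * 1000 = 3.4 mm

3.4 mm


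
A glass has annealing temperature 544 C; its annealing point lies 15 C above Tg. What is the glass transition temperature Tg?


Rearrange T_anneal = Tg + offset for Tg:
  Tg = T_anneal - offset = 544 - 15 = 529 C

529 C


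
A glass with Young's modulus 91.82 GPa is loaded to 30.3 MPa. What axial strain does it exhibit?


Rearrange E = sigma / epsilon:
  epsilon = sigma / E
  E (MPa) = 91.82 * 1000 = 91820
  epsilon = 30.3 / 91820 = 0.00033

0.00033


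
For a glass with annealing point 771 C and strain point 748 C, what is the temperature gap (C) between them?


Gap = T_anneal - T_strain:
  gap = 771 - 748 = 23 C

23 C


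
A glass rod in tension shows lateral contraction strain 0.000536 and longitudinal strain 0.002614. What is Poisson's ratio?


Poisson's ratio: nu = lateral strain / axial strain
  nu = 0.000536 / 0.002614 = 0.205

0.205


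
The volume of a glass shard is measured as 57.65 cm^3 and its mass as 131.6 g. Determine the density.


Use the definition of density:
  rho = mass / volume
  rho = 131.6 / 57.65 = 2.283 g/cm^3

2.283 g/cm^3


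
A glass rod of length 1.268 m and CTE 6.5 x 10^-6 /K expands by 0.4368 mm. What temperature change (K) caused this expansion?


Rearrange dL = alpha * L0 * dT for dT:
  dT = dL / (alpha * L0)
  dL (m) = 0.4368 / 1000 = 0.0004368
  dT = 0.0004368 / ((6.5 x 10^-6) * 1.268) = 53.0 K

53.0 K


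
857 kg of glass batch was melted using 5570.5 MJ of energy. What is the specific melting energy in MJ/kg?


Rearrange E = m * s for s:
  s = E / m
  s = 5570.5 / 857 = 6.5 MJ/kg

6.5 MJ/kg


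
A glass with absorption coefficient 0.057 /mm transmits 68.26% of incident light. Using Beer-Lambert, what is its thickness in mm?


Rearrange T = exp(-alpha * thickness):
  thickness = -ln(T) / alpha
  T = 68.26/100 = 0.6826
  ln(T) = -0.38185
  -ln(T) = 0.38185
  thickness = 0.38185 / 0.057 = 6.7 mm

6.7 mm


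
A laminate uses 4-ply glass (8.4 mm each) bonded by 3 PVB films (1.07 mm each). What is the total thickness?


Total thickness = glass contribution + PVB contribution
  Glass: 4 * 8.4 = 33.6 mm
  PVB: 3 * 1.07 = 3.21 mm
  Total = 33.6 + 3.21 = 36.81 mm

36.81 mm


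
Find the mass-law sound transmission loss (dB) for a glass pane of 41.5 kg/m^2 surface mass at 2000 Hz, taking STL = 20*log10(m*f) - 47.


Mass law: STL = 20 * log10(m * f) - 47
  m * f = 41.5 * 2000 = 83000
  log10(83000) = 4.91908
  STL = 20 * 4.91908 - 47 = 98.3816 - 47 = 51.4 dB

51.4 dB


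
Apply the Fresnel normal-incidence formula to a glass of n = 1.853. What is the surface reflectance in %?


Fresnel reflectance at normal incidence:
  R = ((n - 1)/(n + 1))^2
  (n - 1)/(n + 1) = (1.853 - 1)/(1.853 + 1) = 0.298984
  R = 0.298984^2 = 0.0893914
  R(%) = 0.0893914 * 100 = 8.939%

8.939%


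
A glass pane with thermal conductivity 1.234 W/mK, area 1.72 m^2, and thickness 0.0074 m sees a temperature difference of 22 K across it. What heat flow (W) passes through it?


Fourier's law: Q = k * A * dT / t
  Q = 1.234 * 1.72 * 22 / 0.0074
  Q = 46.69456 / 0.0074 = 6310.1 W

6310.1 W


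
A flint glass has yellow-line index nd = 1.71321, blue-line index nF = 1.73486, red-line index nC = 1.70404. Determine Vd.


Abbe number formula: Vd = (nd - 1) / (nF - nC)
  nd - 1 = 1.71321 - 1 = 0.71321
  nF - nC = 1.73486 - 1.70404 = 0.03082
  Vd = 0.71321 / 0.03082 = 23.14

23.14


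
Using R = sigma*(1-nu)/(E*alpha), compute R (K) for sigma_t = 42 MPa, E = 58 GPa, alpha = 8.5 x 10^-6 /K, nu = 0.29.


Thermal shock resistance: R = sigma * (1 - nu) / (E * alpha)
  Numerator = 42 * (1 - 0.29) = 29.82
  Denominator = 58 * 1000 * (8.5 x 10^-6) = 0.493
  R = 29.82 / 0.493 = 60.5 K

60.5 K


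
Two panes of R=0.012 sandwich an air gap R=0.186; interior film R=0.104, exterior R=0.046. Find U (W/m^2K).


Total thermal resistance (series):
  R_total = R_in + R_glass + R_air + R_glass + R_out
  R_total = 0.104 + 0.012 + 0.186 + 0.012 + 0.046 = 0.36 m^2K/W
U-value = 1 / R_total = 1 / 0.36 = 2.778 W/m^2K

2.778 W/m^2K


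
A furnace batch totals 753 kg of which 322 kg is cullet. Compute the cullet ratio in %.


Cullet ratio = (cullet mass / total batch mass) * 100
  Ratio = 322 / 753 * 100 = 42.76%

42.76%


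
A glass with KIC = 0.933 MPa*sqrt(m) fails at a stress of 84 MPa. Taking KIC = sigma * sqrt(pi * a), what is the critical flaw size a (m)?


Rearrange KIC = sigma * sqrt(pi * a):
  sqrt(pi * a) = KIC / sigma
  sqrt(pi * a) = 0.933 / 84 = 0.011107
  a = (KIC / sigma)^2 / pi
  a = 0.011107^2 / pi = 0.0000393 m

0.0000393 m


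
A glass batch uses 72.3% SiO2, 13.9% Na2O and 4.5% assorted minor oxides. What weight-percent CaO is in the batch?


Pieces sum to 100%:
  CaO = 100 - (SiO2 + Na2O + others)
  CaO = 100 - (72.3 + 13.9 + 4.5) = 9.3%

9.3%


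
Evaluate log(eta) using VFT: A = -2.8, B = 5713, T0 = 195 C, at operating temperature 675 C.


VFT equation: log(eta) = A + B / (T - T0)
  T - T0 = 675 - 195 = 480
  B / (T - T0) = 5713 / 480 = 11.902
  log(eta) = -2.8 + 11.902 = 9.102

9.102


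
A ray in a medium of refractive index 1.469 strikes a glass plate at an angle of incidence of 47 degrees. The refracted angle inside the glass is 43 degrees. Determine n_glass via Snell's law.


Apply Snell's law: n1 * sin(theta1) = n2 * sin(theta2)
  n2 = n1 * sin(theta1) / sin(theta2)
  sin(47) = 0.731354
  sin(43) = 0.681998
  n2 = 1.469 * 0.731354 / 0.681998 = 1.5753

1.5753


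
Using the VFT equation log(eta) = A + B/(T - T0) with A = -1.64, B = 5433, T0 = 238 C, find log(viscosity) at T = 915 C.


VFT equation: log(eta) = A + B / (T - T0)
  T - T0 = 915 - 238 = 677
  B / (T - T0) = 5433 / 677 = 8.025
  log(eta) = -1.64 + 8.025 = 6.385

6.385


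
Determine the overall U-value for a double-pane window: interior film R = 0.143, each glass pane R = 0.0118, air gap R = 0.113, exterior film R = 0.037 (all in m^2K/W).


Total thermal resistance (series):
  R_total = R_in + R_glass + R_air + R_glass + R_out
  R_total = 0.143 + 0.0118 + 0.113 + 0.0118 + 0.037 = 0.3166 m^2K/W
U-value = 1 / R_total = 1 / 0.3166 = 3.159 W/m^2K

3.159 W/m^2K


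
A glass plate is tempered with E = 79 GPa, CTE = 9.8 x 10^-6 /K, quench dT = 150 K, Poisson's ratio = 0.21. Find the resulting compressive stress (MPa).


Tempering stress: sigma = E * alpha * dT / (1 - nu)
  E (MPa) = 79 * 1000 = 79000
  Numerator = 79000 * (9.8 x 10^-6) * 150 = 116.13
  Denominator = 1 - 0.21 = 0.79
  sigma = 116.13 / 0.79 = 147.0 MPa

147.0 MPa


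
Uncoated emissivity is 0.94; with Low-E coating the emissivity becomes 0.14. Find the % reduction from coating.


Percentage reduction = (1 - coated/uncoated) * 100
  Ratio = 0.14 / 0.94 = 0.1489
  Reduction = (1 - 0.1489) * 100 = 85.1%

85.1%


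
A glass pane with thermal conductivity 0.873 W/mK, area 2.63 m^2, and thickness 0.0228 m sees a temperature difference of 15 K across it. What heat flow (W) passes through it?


Fourier's law: Q = k * A * dT / t
  Q = 0.873 * 2.63 * 15 / 0.0228
  Q = 34.43985 / 0.0228 = 1510.5 W

1510.5 W


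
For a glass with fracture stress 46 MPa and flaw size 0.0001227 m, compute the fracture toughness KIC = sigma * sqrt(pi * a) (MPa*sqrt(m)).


Fracture toughness: KIC = sigma * sqrt(pi * a)
  pi * a = pi * 0.0001227 = 0.000385473
  sqrt(pi * a) = 0.019633
  KIC = 46 * 0.019633 = 0.903 MPa*sqrt(m)

0.903 MPa*sqrt(m)


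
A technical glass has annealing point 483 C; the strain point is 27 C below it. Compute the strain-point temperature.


Strain point = annealing point - difference:
  T_strain = 483 - 27 = 456 C

456 C


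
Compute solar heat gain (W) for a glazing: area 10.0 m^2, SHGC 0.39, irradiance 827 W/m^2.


Solar heat gain: Q = Area * SHGC * Irradiance
  Q = 10.0 * 0.39 * 827 = 3225.3 W

3225.3 W


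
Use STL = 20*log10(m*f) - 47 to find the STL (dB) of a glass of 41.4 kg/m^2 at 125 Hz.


Mass law: STL = 20 * log10(m * f) - 47
  m * f = 41.4 * 125 = 5175
  log10(5175) = 3.71391
  STL = 20 * 3.71391 - 47 = 74.2782 - 47 = 27.3 dB

27.3 dB


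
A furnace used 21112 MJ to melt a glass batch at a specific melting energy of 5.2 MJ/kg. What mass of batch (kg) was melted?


Rearrange E = m * s for m:
  m = E / s
  m = 21112 / 5.2 = 4060.0 kg

4060.0 kg


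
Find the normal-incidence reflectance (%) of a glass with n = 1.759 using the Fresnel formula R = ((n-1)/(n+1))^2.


Fresnel reflectance at normal incidence:
  R = ((n - 1)/(n + 1))^2
  (n - 1)/(n + 1) = (1.759 - 1)/(1.759 + 1) = 0.2751
  R = 0.2751^2 = 0.07568
  R(%) = 0.07568 * 100 = 7.568%

7.568%


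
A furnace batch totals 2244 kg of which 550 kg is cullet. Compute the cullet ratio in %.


Cullet ratio = (cullet mass / total batch mass) * 100
  Ratio = 550 / 2244 * 100 = 24.51%

24.51%


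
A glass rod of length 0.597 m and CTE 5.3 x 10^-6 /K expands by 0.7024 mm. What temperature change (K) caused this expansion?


Rearrange dL = alpha * L0 * dT for dT:
  dT = dL / (alpha * L0)
  dL (m) = 0.7024 / 1000 = 0.0007024
  dT = 0.0007024 / ((5.3 x 10^-6) * 0.597) = 222.0 K

222.0 K


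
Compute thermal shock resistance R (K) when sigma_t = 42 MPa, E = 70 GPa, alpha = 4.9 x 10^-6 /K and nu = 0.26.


Thermal shock resistance: R = sigma * (1 - nu) / (E * alpha)
  Numerator = 42 * (1 - 0.26) = 31.08
  Denominator = 70 * 1000 * (4.9 x 10^-6) = 0.343
  R = 31.08 / 0.343 = 90.6 K

90.6 K


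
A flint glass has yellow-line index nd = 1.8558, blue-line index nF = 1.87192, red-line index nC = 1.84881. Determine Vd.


Abbe number formula: Vd = (nd - 1) / (nF - nC)
  nd - 1 = 1.8558 - 1 = 0.8558
  nF - nC = 1.87192 - 1.84881 = 0.02311
  Vd = 0.8558 / 0.02311 = 37.03

37.03


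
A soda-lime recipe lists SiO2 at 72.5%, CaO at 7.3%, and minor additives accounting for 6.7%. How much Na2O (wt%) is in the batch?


Pieces sum to 100%:
  Na2O = 100 - (SiO2 + CaO + others)
  Na2O = 100 - (72.5 + 7.3 + 6.7) = 13.5%

13.5%


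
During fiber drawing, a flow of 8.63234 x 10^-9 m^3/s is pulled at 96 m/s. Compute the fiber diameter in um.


Cross-sectional area from continuity:
  A = Q / v = 8.63234 x 10^-9 / 96 = 8.992021 x 10^-11 m^2
Diameter from circular cross-section:
  d = sqrt(4A / pi) * 10^6 (m -> um)
  d = sqrt(4 * 8.992021 x 10^-11 / pi) * 10^6 = 10.7 um

10.7 um


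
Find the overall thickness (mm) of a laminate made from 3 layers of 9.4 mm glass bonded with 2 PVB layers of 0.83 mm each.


Total thickness = glass contribution + PVB contribution
  Glass: 3 * 9.4 = 28.2 mm
  PVB: 2 * 0.83 = 1.66 mm
  Total = 28.2 + 1.66 = 29.86 mm

29.86 mm


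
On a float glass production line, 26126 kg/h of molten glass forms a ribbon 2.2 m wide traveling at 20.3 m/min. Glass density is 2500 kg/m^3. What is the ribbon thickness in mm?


Ribbon cross-section from mass balance:
  Volume rate = throughput / density = 26126 / 2500 = 10.4504 m^3/h
  thickness = volume rate / (speed * 60 * width), i.e.
  thickness = throughput / (60 * speed * width * density) * 1000
  thickness = 26126 / (60 * 20.3 * 2.2 * 2500) * 1000 = 3.9 mm

3.9 mm


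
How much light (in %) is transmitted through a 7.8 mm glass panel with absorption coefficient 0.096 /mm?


Beer-Lambert law: T = exp(-alpha * thickness)
  exponent = -0.096 * 7.8 = -0.7488
  T = exp(-0.7488) = 0.4729
  Percentage = 0.4729 * 100 = 47.29%

47.29%


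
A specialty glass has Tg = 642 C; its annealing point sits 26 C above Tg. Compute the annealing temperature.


The annealing temperature is Tg plus the offset:
  T_anneal = 642 + 26 = 668 C

668 C


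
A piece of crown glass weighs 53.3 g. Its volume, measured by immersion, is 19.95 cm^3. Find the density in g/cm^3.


Use the definition of density:
  rho = mass / volume
  rho = 53.3 / 19.95 = 2.672 g/cm^3

2.672 g/cm^3


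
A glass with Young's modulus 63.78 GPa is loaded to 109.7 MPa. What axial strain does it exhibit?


Rearrange E = sigma / epsilon:
  epsilon = sigma / E
  E (MPa) = 63.78 * 1000 = 63780
  epsilon = 109.7 / 63780 = 0.00172

0.00172


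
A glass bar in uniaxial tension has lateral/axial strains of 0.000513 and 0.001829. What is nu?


Poisson's ratio: nu = lateral strain / axial strain
  nu = 0.000513 / 0.001829 = 0.2805

0.2805


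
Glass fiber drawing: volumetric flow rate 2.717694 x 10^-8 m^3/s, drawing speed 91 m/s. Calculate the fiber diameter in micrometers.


Cross-sectional area from continuity:
  A = Q / v = 2.717694 x 10^-8 / 91 = 2.986477 x 10^-10 m^2
Diameter from circular cross-section:
  d = sqrt(4A / pi) * 10^6 (m -> um)
  d = sqrt(4 * 2.986477 x 10^-10 / pi) * 10^6 = 19.5 um

19.5 um


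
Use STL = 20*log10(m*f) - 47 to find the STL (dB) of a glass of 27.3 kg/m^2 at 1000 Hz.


Mass law: STL = 20 * log10(m * f) - 47
  m * f = 27.3 * 1000 = 27300
  log10(27300) = 4.43616
  STL = 20 * 4.43616 - 47 = 88.7232 - 47 = 41.7 dB

41.7 dB


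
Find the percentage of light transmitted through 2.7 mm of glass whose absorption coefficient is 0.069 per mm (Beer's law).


Beer-Lambert law: T = exp(-alpha * thickness)
  exponent = -0.069 * 2.7 = -0.1863
  T = exp(-0.1863) = 0.83
  Percentage = 0.83 * 100 = 83.0%

83.0%


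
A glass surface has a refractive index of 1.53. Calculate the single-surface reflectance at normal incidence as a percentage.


Fresnel reflectance at normal incidence:
  R = ((n - 1)/(n + 1))^2
  (n - 1)/(n + 1) = (1.53 - 1)/(1.53 + 1) = 0.209486
  R = 0.209486^2 = 0.0438844
  R(%) = 0.0438844 * 100 = 4.388%

4.388%


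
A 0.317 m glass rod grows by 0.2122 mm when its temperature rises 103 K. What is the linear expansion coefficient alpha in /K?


Rearrange dL = alpha * L0 * dT for alpha:
  alpha = dL / (L0 * dT)
  alpha = (0.2122 / 1000) / (0.317 * 103) = 0.000006499 /K = 6.499 x 10^-6 /K

6.499 x 10^-6 /K


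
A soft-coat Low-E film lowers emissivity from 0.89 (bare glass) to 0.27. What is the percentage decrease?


Percentage reduction = (1 - coated/uncoated) * 100
  Ratio = 0.27 / 0.89 = 0.3034
  Reduction = (1 - 0.3034) * 100 = 69.7%

69.7%


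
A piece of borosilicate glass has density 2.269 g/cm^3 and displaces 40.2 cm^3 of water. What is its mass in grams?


Rearrange rho = m / V:
  m = rho * V
  m = 2.269 * 40.2 = 91.214 g

91.214 g


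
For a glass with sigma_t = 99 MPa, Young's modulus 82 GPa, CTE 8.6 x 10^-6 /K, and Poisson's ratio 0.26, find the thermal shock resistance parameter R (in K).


Thermal shock resistance: R = sigma * (1 - nu) / (E * alpha)
  Numerator = 99 * (1 - 0.26) = 73.26
  Denominator = 82 * 1000 * (8.6 x 10^-6) = 0.7052
  R = 73.26 / 0.7052 = 103.9 K

103.9 K


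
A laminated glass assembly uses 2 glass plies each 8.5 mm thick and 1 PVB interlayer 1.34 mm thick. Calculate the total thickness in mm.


Total thickness = glass contribution + PVB contribution
  Glass: 2 * 8.5 = 17.0 mm
  PVB: 1 * 1.34 = 1.34 mm
  Total = 17.0 + 1.34 = 18.34 mm

18.34 mm


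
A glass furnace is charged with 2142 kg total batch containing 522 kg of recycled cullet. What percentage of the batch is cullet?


Cullet ratio = (cullet mass / total batch mass) * 100
  Ratio = 522 / 2142 * 100 = 24.37%

24.37%


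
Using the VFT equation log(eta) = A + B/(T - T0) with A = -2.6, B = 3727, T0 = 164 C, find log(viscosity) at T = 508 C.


VFT equation: log(eta) = A + B / (T - T0)
  T - T0 = 508 - 164 = 344
  B / (T - T0) = 3727 / 344 = 10.834
  log(eta) = -2.6 + 10.834 = 8.234

8.234


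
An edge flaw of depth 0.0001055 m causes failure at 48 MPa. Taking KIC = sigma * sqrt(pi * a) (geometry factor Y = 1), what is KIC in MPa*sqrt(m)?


Fracture toughness: KIC = sigma * sqrt(pi * a)
  pi * a = pi * 0.0001055 = 0.000331438
  sqrt(pi * a) = 0.018205
  KIC = 48 * 0.018205 = 0.874 MPa*sqrt(m)

0.874 MPa*sqrt(m)


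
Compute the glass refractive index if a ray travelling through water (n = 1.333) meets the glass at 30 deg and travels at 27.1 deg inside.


Apply Snell's law: n1 * sin(theta1) = n2 * sin(theta2)
  n2 = n1 * sin(theta1) / sin(theta2)
  sin(30) = 0.5
  sin(27.1) = 0.455545
  n2 = 1.333 * 0.5 / 0.455545 = 1.4631

1.4631
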